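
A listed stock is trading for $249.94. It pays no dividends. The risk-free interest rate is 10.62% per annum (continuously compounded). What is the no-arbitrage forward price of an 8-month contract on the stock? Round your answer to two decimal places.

$268.28

F = S·e^(rT) = 249.94 · e^(0.1062 × 8/12)
= 249.94 · e^0.070800 = 249.94 × 1.073367
F = $268.28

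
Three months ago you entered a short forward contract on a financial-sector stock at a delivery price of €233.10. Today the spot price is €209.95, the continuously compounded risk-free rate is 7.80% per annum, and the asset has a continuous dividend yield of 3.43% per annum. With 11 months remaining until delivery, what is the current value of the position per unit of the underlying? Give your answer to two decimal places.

Current fair forward for the remaining 11 months: F = S·e^((r − q)·T), (r − q) = 0.0780 − 0.0343 = 0.0437
F = 209.95 · e^(0.0437 × 11/12) = 209.95 × 1.040871 = 218.5309
Value of long forward = (F − K)·e^(−rT) = (218.5309 − 233.10) · e^(−0.0780·11/12)
= -14.5691 × 0.930996 = -13.56
Short position value = −(long value) = €13.56

€13.56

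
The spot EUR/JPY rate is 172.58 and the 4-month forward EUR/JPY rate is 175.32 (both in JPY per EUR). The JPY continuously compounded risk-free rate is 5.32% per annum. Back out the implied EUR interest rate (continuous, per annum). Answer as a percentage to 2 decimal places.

F = S·e^((r_JPY − r_EUR)T) ⇒ r_EUR = r_JPY − ln(F/S)/T
ln(175.32/172.58) = 0.015752; /(4/12) = 0.047256
r_EUR = 0.0532 − 0.047256 = 0.005944
r_EUR = 0.59%

0.59%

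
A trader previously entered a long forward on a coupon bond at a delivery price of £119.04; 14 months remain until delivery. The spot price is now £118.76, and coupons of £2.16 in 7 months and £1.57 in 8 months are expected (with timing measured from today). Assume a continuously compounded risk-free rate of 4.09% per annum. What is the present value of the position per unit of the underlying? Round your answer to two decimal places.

PV(remaining coupons) I = 2.16·e^(−0.0409·7/12) + 1.57·e^(−0.0409·8/12) = 3.6368
Current forward F = (S − I)·e^(rT) = (118.76 − 3.6368)·e^(0.0409·14/12) = 115.1232 × 1.048873 = 120.7496
Value (long) = (F − K)·e^(−rT) = (120.7496 − 119.04) × 0.953404 = 1.6299
Value = £1.63

£1.63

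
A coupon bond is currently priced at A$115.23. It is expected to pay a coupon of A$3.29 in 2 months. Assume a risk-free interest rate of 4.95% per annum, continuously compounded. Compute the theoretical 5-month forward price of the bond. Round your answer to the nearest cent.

A$114.30

PV(coupons) I = 3.29·e^(−0.0495·2/12)
I = 3.2630
F = (S − I)·e^(rT) = (115.23 − 3.2630) · e^(0.0495·5/12)
= 111.9670 · e^0.020625 = 111.9670 × 1.020839 = A$114.30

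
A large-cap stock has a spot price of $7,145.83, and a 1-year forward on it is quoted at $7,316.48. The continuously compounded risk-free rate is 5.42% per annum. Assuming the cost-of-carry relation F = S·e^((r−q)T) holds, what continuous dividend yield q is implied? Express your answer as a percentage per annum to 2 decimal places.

From F = S·e^((r−q)T): (r − q) = ln(F/S)/T
ln(7316.48/7145.83) = ln(1.023881) = 0.023600
(r − q) = 0.023600 / (1) = 0.023600
q = r − ln(F/S)/T = 0.0542 − 0.023600 = 0.030600
q = 3.06%

3.06%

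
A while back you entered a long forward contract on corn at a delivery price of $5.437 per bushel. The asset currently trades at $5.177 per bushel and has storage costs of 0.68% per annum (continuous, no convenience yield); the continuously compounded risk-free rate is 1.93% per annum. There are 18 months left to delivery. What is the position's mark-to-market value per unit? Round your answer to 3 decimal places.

Current fair forward for the remaining 18 months: F = S·e^((r + u)·T), (r + u) = 0.0193 + 0.0068 = 0.0261
F = 5.177 · e^(0.0261 × 18/12) = 5.177 × 1.039926 = 5.3837
Value of long forward = (F − K)·e^(−rT) = (5.3837 − 5.437) · e^(−0.0193·18/12)
= -0.0533 × 0.971465 = -0.052

-$0.052 per bushel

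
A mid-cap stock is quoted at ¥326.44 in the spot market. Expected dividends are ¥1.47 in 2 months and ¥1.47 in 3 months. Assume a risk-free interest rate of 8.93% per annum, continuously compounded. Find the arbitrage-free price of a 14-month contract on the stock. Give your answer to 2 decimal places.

PV(dividends) I = 1.47·e^(−0.0893·2/12) + 1.47·e^(−0.0893·3/12)
I = 1.4483 + 1.4375 = 2.8858
F = (S − I)·e^(rT) = (326.44 − 2.8858) · e^(0.0893·14/12)
= 323.5542 · e^0.104183 = 323.5542 × 1.109804 = ¥359.08

¥359.08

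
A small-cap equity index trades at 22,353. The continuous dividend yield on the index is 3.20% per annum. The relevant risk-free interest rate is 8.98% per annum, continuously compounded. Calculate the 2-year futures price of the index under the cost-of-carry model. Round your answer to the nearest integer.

25,092

F = S·e^((r − q)T) = 22353 · e^((0.0898 − 0.0320) × 2)
= 22353 · e^0.115600 = 22353 × 1.122547
F = 25,092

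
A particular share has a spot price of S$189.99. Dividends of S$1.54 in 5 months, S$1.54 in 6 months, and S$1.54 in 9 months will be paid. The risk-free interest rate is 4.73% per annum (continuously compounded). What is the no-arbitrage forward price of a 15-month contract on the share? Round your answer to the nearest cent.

S$196.79

PV(dividends) I = 1.54·e^(−0.0473·5/12) + 1.54·e^(−0.0473·6/12) + 1.54·e^(−0.0473·9/12)
I = 1.5099 + 1.5040 + 1.4863 = 4.5002
F = (S − I)·e^(rT) = (189.99 − 4.5002) · e^(0.0473·15/12)
= 185.4898 · e^0.059125 = 185.4898 × 1.060908 = S$196.79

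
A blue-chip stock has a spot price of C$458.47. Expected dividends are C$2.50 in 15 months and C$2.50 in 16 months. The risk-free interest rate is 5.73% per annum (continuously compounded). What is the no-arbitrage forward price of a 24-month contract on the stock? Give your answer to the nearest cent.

C$508.93

PV(dividends) I = 2.50·e^(−0.0573·15/12) + 2.50·e^(−0.0573·16/12)
I = 2.3272 + 2.3161 = 4.6433
F = (S − I)·e^(rT) = (458.47 − 4.6433) · e^(0.0573·24/12)
= 453.8267 · e^0.114600 = 453.8267 × 1.121425 = C$508.93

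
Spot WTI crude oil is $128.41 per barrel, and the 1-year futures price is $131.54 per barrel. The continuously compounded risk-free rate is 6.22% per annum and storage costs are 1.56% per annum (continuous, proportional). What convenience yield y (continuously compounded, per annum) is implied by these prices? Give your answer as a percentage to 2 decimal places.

5.37%

F = S·e^((r+u−y)T) ⇒ (r+u−y) = ln(F/S)/T
ln(131.54/128.41) = 0.024083; /T ⇒ 0.024083
y = r + u − ln(F/S)/T = 0.0622 + 0.0156 − 0.024083 = 0.053717
y = 5.37%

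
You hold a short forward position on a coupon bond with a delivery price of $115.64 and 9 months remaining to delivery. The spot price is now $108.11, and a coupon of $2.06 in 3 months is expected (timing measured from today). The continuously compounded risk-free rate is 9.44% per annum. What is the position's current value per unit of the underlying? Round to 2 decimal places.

$1.64

PV(remaining coupons) I = 2.06·e^(−0.0944·3/12) = 2.0120
Current forward F = (S − I)·e^(rT) = (108.11 − 2.0120)·e^(0.0944·9/12) = 106.0980 × 1.073367 = 113.8821
Value (long) = (F − K)·e^(−rT) = (113.8821 − 115.64) × 0.931648 = -1.6377
Short position value = −(long value) = $1.64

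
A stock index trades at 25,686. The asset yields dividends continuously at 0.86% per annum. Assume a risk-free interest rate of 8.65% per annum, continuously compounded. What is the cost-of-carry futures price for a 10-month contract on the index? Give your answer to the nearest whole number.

F = S·e^((r − q)T) = 25686 · e^((0.0865 − 0.0086) × 10/12)
= 25686 · e^0.064917 = 25686 × 1.067070
F = 27,409

27,409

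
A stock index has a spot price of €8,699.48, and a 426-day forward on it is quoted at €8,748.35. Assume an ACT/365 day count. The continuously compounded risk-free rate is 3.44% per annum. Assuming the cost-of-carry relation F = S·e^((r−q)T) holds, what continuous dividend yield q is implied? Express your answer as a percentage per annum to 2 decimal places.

From F = S·e^((r−q)T): (r − q) = ln(F/S)/T
ln(8748.35/8699.48) = ln(1.005618) = 0.005602
(r − q) = 0.005602 / (426/365) = 0.004800
q = r − ln(F/S)/T = 0.0344 − 0.004800 = 0.029600
q = 2.96%

2.96%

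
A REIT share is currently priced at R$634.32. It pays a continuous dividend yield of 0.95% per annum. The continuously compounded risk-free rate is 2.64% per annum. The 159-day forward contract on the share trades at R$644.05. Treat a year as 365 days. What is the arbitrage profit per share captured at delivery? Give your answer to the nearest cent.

R$5.04 per share

Fair forward: F* = S·e^(carry·T), with carry = (r − q) = 0.0264 − 0.0095 = 0.0169
F* = 634.32 · e^(0.0169 × 159/365) = 634.32 · e^0.007362 = 634.32 × 1.007389 = R$639.0070
Market R$644.05 > fair R$639.0070: forward overpriced → cash-and-carry (buy spot, short the forward).
At maturity, profit = |F_mkt − F*| = |644.05 − 639.0070| = R$5.04 per share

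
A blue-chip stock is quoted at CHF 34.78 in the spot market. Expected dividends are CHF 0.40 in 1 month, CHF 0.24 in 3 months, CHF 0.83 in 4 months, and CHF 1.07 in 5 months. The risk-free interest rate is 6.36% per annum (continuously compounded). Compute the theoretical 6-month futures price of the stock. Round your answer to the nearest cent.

CHF 33.33

PV(dividends) I = 0.40·e^(−0.0636·1/12) + 0.24·e^(−0.0636·3/12) + 0.83·e^(−0.0636·4/12) + 1.07·e^(−0.0636·5/12)
I = 0.3979 + 0.2362 + 0.8126 + 1.0420 = 2.4887
F = (S − I)·e^(rT) = (34.78 − 2.4887) · e^(0.0636·6/12)
= 32.2913 · e^0.031800 = 32.2913 × 1.032311 = CHF 33.33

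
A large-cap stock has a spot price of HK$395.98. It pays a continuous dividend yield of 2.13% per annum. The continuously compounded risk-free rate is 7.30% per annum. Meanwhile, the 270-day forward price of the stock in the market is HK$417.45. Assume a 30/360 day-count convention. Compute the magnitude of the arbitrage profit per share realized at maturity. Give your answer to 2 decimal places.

HK$5.81 per share

Fair forward: F* = S·e^(carry·T), with carry = (r − q) = 0.0730 − 0.0213 = 0.0517
F* = 395.98 · e^(0.0517 × 270/360) = 395.98 · e^0.038775 = 395.98 × 1.039537 = HK$411.6359
Market HK$417.45 > fair HK$411.6359: forward overpriced → cash-and-carry (buy spot, short the forward).
At maturity, profit = |F_mkt − F*| = |417.45 − 411.6359| = HK$5.81 per share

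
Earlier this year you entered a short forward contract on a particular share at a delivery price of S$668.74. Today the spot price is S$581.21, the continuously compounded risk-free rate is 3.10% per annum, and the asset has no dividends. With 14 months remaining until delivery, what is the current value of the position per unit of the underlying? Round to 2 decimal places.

S$63.78

Current fair forward for the remaining 14 months: F = S·e^(r·T), r = 0.0310
F = 581.21 · e^(0.0310 × 14/12) = 581.21 × 1.036829 = 602.6154
Value of long forward = (F − K)·e^(−rT) = (602.6154 − 668.74) · e^(−0.0310·14/12)
= -66.1246 × 0.964480 = -63.78
Short position value = −(long value) = S$63.78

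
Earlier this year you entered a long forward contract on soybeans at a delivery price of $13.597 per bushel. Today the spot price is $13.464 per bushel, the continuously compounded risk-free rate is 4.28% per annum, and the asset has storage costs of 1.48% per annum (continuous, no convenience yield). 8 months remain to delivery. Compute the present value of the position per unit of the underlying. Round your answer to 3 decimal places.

$0.383 per bushel

Current fair forward for the remaining 8 months: F = S·e^((r + u)·T), (r + u) = 0.0428 + 0.0148 = 0.0576
F = 13.464 · e^(0.0576 × 8/12) = 13.464 × 1.039147 = 13.9911
Value of long forward = (F − K)·e^(−rT) = (13.9911 − 13.597) · e^(−0.0428·8/12)
= 0.3941 × 0.971870 = 0.383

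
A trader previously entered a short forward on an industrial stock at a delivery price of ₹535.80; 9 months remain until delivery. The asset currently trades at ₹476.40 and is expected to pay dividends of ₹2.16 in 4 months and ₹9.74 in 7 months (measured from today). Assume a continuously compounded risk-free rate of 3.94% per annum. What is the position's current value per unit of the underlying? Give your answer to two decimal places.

₹55.45

PV(remaining dividends) I = 2.16·e^(−0.0394·4/12) + 9.74·e^(−0.0394·7/12) = 11.6505
Current forward F = (S − I)·e^(rT) = (476.40 − 11.6505)·e^(0.0394·9/12) = 464.7495 × 1.029991 = 478.6878
Value (long) = (F − K)·e^(−rT) = (478.6878 − 535.80) × 0.970882 = -55.4492
Short position value = −(long value) = ₹55.45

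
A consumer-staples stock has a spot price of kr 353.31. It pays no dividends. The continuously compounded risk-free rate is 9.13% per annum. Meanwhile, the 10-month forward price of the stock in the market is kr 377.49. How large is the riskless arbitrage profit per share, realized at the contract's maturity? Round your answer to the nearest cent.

kr 3.75 per share

Fair forward: F* = S·e^(carry·T), with carry = r = 0.0913
F* = 353.31 · e^(0.0913 × 10/12) = 353.31 · e^0.076083 = 353.31 × 1.079052 = kr 381.2399
Market kr 377.49 < fair kr 381.2399: forward underpriced → reverse cash-and-carry (short spot, go long the forward).
At maturity, profit = |F_mkt − F*| = |377.49 − 381.2399| = kr 3.75 per share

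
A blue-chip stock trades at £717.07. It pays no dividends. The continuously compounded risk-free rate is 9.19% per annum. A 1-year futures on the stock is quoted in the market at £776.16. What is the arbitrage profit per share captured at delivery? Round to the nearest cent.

Fair futures: F* = S·e^(carry·T), with carry = r = 0.0919
F* = 717.07 · e^(0.0919 × 1) = 717.07 · e^0.091900 = 717.07 × 1.096255 = £786.0916
Market £776.16 < fair £786.0916: forward underpriced → reverse cash-and-carry (short spot, go long the forward).
At maturity, profit = |F_mkt − F*| = |776.16 − 786.0916| = £9.93 per share

£9.93 per share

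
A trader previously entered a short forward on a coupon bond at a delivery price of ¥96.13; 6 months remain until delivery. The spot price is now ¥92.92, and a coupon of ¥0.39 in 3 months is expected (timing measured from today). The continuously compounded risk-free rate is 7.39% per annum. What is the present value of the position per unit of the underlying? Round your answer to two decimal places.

¥0.11

PV(remaining coupons) I = 0.39·e^(−0.0739·3/12) = 0.3829
Current forward F = (S − I)·e^(rT) = (92.92 − 0.3829)·e^(0.0739·6/12) = 92.5371 × 1.037641 = 96.0203
Value (long) = (F − K)·e^(−rT) = (96.0203 − 96.13) × 0.963724 = -0.1057
Short position value = −(long value) = ¥0.11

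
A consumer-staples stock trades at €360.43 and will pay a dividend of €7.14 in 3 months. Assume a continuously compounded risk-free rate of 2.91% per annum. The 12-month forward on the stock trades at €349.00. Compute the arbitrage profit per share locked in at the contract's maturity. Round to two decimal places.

PV(dividends) I = 7.14·e^(−0.0291·3/12) = 7.0882
Fair forward F* = (S − I)·e^(rT) = (360.43 − 7.0882)·e^0.029100 = 353.3418 × 1.029528 = 363.7753
Market €349.00 < fair 363.7753: forward underpriced → reverse cash-and-carry (short the stock, invest proceeds at r, pay the dividends, go long the forward).
Profit at T = |F_mkt − F*| = |349.00 − 363.7753| = €14.78 per share

€14.78 per share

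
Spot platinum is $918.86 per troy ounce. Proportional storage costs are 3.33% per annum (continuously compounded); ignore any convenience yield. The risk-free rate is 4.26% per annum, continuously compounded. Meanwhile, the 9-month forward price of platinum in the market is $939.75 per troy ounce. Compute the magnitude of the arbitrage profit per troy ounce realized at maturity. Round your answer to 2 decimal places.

Fair forward: F* = S·e^(carry·T), with carry = (r + u) = 0.0426 + 0.0333 = 0.0759
F* = 918.86 · e^(0.0759 × 9/12) = 918.86 · e^0.056925 = 918.86 × 1.058576 = $972.6831
Market $939.75 < fair $972.6831: forward underpriced → reverse cash-and-carry (short spot, go long the forward).
At maturity, profit = |F_mkt − F*| = |939.75 − 972.6831| = $32.93 per troy ounce

$32.93 per troy ounce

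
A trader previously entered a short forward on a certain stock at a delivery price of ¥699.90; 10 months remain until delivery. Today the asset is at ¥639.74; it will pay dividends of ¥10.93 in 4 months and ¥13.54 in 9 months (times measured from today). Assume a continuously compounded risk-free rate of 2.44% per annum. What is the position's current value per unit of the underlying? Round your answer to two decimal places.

¥70.21

PV(remaining dividends) I = 10.93·e^(−0.0244·4/12) + 13.54·e^(−0.0244·9/12) = 24.1359
Current forward F = (S − I)·e^(rT) = (639.74 − 24.1359)·e^(0.0244·10/12) = 615.6041 × 1.020541 = 628.2492
Value (long) = (F − K)·e^(−rT) = (628.2492 − 699.90) × 0.979872 = -70.2086
Short position value = −(long value) = ¥70.21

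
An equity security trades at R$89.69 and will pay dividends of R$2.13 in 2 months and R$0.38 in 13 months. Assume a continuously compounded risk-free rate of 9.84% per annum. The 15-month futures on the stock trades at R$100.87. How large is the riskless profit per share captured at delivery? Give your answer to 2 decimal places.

PV(dividends) I = 2.13·e^(−0.0984·2/12) + 0.38·e^(−0.0984·13/12) = 2.4369
Fair futures F* = (S − I)·e^(rT) = (89.69 − 2.4369)·e^0.123000 = 87.2531 × 1.130884 = 98.6731
Market R$100.87 > fair 98.6731: forward overpriced → cash-and-carry (borrow at r, buy the stock and collect the dividends, short the forward).
Profit at T = |F_mkt − F*| = |100.87 − 98.6731| = R$2.20 per share

R$2.20 per share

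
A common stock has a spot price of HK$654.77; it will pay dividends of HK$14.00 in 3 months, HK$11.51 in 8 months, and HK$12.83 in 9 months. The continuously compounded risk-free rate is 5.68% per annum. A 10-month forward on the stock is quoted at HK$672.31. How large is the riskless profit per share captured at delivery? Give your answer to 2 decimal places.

HK$24.78 per share

PV(dividends) I = 14.00·e^(−0.0568·3/12) + 11.51·e^(−0.0568·8/12) + 12.83·e^(−0.0568·9/12) = 37.1798
Fair forward F* = (S − I)·e^(rT) = (654.77 − 37.1798)·e^0.047333 = 617.5902 × 1.048471 = 647.5254
Market HK$672.31 > fair 647.5254: forward overpriced → cash-and-carry (borrow at r, buy the stock and collect the dividends, short the forward).
Profit at T = |F_mkt − F*| = |672.31 − 647.5254| = HK$24.78 per share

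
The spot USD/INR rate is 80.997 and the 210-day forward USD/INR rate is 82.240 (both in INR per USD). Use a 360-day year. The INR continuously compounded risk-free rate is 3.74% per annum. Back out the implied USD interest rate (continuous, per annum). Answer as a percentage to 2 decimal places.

F = S·e^((r_INR − r_USD)T) ⇒ r_USD = r_INR − ln(F/S)/T
ln(82.240/80.997) = 0.015230; /(210/360) = 0.026109
r_USD = 0.0374 − 0.026109 = 0.011291
r_USD = 1.13%

1.13%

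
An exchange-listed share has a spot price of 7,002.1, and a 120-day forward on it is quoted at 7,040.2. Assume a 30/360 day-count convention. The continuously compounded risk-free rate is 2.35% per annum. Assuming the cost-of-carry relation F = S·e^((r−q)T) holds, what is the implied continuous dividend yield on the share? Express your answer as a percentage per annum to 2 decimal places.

From F = S·e^((r−q)T): (r − q) = ln(F/S)/T
ln(7040.2/7002.1) = ln(1.005441) = 0.005426
(r − q) = 0.005426 / (120/360) = 0.016278
q = r − ln(F/S)/T = 0.0235 − 0.016278 = 0.007222
q = 0.72%

0.72%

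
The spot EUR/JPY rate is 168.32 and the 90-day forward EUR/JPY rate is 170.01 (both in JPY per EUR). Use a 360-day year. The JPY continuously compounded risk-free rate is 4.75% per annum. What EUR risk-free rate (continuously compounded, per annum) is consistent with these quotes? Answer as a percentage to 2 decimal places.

F = S·e^((r_JPY − r_EUR)T) ⇒ r_EUR = r_JPY − ln(F/S)/T
ln(170.01/168.32) = 0.009990; /(90/360) = 0.039960
r_EUR = 0.0475 − 0.039960 = 0.007540
r_EUR = 0.75%

0.75%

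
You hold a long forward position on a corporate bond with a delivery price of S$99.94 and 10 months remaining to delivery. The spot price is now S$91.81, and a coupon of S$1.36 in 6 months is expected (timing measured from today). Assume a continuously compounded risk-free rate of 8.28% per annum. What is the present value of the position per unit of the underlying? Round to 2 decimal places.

PV(remaining coupons) I = 1.36·e^(−0.0828·6/12) = 1.3048
Current forward F = (S − I)·e^(rT) = (91.81 − 1.3048)·e^(0.0828·10/12) = 90.5052 × 1.071436 = 96.9705
Value (long) = (F − K)·e^(−rT) = (96.9705 − 99.94) × 0.933327 = -2.7715
Value = -S$2.77

-S$2.77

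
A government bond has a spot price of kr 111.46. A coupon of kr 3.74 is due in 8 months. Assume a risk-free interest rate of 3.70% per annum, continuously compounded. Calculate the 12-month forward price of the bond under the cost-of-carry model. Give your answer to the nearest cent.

kr 111.87

PV(coupons) I = 3.74·e^(−0.0370·8/12)
I = 3.6489
F = (S − I)·e^(rT) = (111.46 − 3.6489) · e^(0.0370·12/12)
= 107.8111 · e^0.037000 = 107.8111 × 1.037693 = kr 111.87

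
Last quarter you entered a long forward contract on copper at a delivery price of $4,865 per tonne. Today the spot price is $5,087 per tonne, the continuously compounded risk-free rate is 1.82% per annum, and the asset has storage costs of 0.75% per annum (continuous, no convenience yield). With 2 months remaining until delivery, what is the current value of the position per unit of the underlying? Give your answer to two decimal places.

$243.10 per tonne

Current fair forward for the remaining 2 months: F = S·e^((r + u)·T), (r + u) = 0.0182 + 0.0075 = 0.0257
F = 5087 · e^(0.0257 × 2/12) = 5087 × 1.00429252 = 5108.8360
Value of long forward = (F − K)·e^(−rT) = (5108.8360 − 4865) · e^(−0.0182·2/12)
= 243.8360 × 0.99697126 = 243.10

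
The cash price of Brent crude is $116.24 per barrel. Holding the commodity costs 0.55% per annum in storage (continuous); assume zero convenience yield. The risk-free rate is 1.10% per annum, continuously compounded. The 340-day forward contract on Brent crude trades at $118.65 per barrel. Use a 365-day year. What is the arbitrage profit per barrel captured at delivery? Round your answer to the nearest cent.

$0.61 per barrel

Fair forward: F* = S·e^(carry·T), with carry = (r + u) = 0.0110 + 0.0055 = 0.0165
F* = 116.24 · e^(0.0165 × 340/365) = 116.24 · e^0.015370 = 116.24 × 1.015489 = $118.0404
Market $118.65 > fair $118.0404: forward overpriced → cash-and-carry (buy spot, short the forward).
At maturity, profit = |F_mkt − F*| = |118.65 − 118.0404| = $0.61 per barrel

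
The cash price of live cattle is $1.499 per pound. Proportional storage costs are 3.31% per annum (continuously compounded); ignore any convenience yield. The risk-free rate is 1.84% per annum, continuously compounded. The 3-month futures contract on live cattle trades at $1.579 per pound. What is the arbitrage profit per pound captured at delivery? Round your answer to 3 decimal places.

$0.061 per pound

Fair futures: F* = S·e^(carry·T), with carry = (r + u) = 0.0184 + 0.0331 = 0.0515
F* = 1.499 · e^(0.0515 × 3/12) = 1.499 · e^0.012875 = 1.499 × 1.012958 = $1.5184
Market $1.579 > fair $1.5184: forward overpriced → cash-and-carry (buy spot, short the forward).
At maturity, profit = |F_mkt − F*| = |1.579 − 1.5184| = $0.061 per pound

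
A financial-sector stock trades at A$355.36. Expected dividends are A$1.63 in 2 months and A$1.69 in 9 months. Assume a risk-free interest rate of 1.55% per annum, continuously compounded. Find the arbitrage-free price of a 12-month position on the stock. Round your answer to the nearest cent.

PV(dividends) I = 1.63·e^(−0.0155·2/12) + 1.69·e^(−0.0155·9/12)
I = 1.6258 + 1.6705 = 3.2963
F = (S − I)·e^(rT) = (355.36 − 3.2963) · e^(0.0155·12/12)
= 352.0637 · e^0.015500 = 352.0637 × 1.015621 = A$357.56

A$357.56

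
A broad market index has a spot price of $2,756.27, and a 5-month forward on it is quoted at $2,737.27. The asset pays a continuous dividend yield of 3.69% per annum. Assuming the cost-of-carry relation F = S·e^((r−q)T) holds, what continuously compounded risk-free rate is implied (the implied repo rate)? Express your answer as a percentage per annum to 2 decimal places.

From F = S·e^((r−q)T): (r − q) = ln(F/S)/T
ln(2737.27/2756.27) = ln(0.993107) = -0.006917
(r − q) = -0.006917 / (5/12) = -0.016601
r = ln(F/S)/T + q = -0.016601 + 0.0369 = 0.020299
r = 2.03%

2.03%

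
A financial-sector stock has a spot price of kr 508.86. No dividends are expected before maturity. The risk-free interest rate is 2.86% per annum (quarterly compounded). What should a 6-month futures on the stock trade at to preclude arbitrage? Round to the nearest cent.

F = S · (1+r/4)^(4T)
= 508.86 × 1.014351
F = kr 516.16

kr 516.16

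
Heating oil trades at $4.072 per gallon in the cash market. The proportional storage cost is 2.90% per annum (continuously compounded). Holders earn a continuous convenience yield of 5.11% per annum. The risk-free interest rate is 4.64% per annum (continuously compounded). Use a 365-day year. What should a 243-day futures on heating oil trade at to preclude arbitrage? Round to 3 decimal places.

$4.138 per gallon

Net carry = r + u − y = 0.0464 + 0.0290 − 0.0511 = 0.0243
F = S·e^((r+u−y)T) = 4.072 · e^(0.0243 × 243/365) = 4.072 · e^0.016178
= 4.072 × 1.016310 = $4.138 per gallon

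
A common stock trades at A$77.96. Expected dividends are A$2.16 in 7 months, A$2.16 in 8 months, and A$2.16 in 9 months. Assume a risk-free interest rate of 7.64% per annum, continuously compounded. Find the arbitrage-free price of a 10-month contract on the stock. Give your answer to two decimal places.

A$76.52

PV(dividends) I = 2.16·e^(−0.0764·7/12) + 2.16·e^(−0.0764·8/12) + 2.16·e^(−0.0764·9/12)
I = 2.0658 + 2.0527 + 2.0397 = 6.1582
F = (S − I)·e^(rT) = (77.96 − 6.1582) · e^(0.0764·10/12)
= 71.8018 · e^0.063667 = 71.8018 × 1.065737 = A$76.52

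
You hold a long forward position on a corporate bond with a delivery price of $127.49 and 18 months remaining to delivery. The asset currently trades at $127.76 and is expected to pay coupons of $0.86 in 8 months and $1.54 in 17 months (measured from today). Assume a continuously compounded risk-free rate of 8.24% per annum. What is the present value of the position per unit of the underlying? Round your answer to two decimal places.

$12.91

PV(remaining coupons) I = 0.86·e^(−0.0824·8/12) + 1.54·e^(−0.0824·17/12) = 2.1844
Current forward F = (S − I)·e^(rT) = (127.76 − 2.1844)·e^(0.0824·18/12) = 125.5756 × 1.131563 = 142.0967
Value (long) = (F − K)·e^(−rT) = (142.0967 − 127.49) × 0.883733 = 12.9084
Value = $12.91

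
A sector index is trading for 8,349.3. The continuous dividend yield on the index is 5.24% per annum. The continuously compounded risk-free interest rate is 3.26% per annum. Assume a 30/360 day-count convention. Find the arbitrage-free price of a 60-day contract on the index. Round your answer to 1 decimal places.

8,321.8

F = S·e^((r − q)T) = 8349.3 · e^((0.0326 − 0.0524) × 60/360)
= 8349.3 · e^-0.003300 = 8349.3 × 0.996705
F = 8,321.8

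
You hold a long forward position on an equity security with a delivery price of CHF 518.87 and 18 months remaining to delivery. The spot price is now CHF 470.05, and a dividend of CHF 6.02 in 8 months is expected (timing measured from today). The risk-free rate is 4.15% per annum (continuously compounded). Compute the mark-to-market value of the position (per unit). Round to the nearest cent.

PV(remaining dividends) I = 6.02·e^(−0.0415·8/12) = 5.8557
Current forward F = (S − I)·e^(rT) = (470.05 − 5.8557)·e^(0.0415·18/12) = 464.1943 × 1.064228 = 494.0086
Value (long) = (F − K)·e^(−rT) = (494.0086 − 518.87) × 0.939648 = -23.3610
Value = -CHF 23.36

-CHF 23.36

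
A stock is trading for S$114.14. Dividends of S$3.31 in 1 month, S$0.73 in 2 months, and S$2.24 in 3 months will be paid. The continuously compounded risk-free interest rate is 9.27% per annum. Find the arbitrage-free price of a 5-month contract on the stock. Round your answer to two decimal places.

PV(dividends) I = 3.31·e^(−0.0927·1/12) + 0.73·e^(−0.0927·2/12) + 2.24·e^(−0.0927·3/12)
I = 3.2845 + 0.7188 + 2.1887 = 6.1920
F = (S − I)·e^(rT) = (114.14 − 6.1920) · e^(0.0927·5/12)
= 107.9480 · e^0.038625 = 107.9480 × 1.039381 = S$112.20

S$112.20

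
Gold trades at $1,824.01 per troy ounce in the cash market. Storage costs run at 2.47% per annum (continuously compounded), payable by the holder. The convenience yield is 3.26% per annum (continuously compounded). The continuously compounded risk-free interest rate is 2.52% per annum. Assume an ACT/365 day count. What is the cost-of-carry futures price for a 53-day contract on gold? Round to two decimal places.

$1,828.60 per troy ounce

Net carry = r + u − y = 0.0252 + 0.0247 − 0.0326 = 0.0173
F = S·e^((r+u−y)T) = 1824.01 · e^(0.0173 × 53/365) = 1824.01 · e^0.00251205
= 1824.01 × 1.00251521 = $1,828.60 per troy ounce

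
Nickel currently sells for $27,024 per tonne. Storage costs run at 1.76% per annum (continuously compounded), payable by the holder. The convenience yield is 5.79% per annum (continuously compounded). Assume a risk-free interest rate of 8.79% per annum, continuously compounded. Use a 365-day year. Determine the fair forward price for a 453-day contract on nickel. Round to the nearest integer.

Net carry = r + u − y = 0.0879 + 0.0176 − 0.0579 = 0.0476
F = S·e^((r+u−y)T) = 27024 · e^(0.0476 × 453/365) = 27024 · e^0.059076
= 27024 × 1.060856 = $28,669 per tonne

$28,669 per tonne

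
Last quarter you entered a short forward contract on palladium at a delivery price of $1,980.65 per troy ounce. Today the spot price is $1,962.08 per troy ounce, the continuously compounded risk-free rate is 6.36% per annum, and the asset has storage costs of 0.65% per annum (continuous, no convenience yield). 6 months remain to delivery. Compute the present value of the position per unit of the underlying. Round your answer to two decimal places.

Current fair forward for the remaining 6 months: F = S·e^((r + u)·T), (r + u) = 0.0636 + 0.0065 = 0.0701
F = 1962.08 · e^(0.0701 × 6/12) = 1962.08 × 1.03567149 = 2032.0703
Value of long forward = (F − K)·e^(−rT) = (2032.0703 − 1980.65) · e^(−0.0636·6/12)
= 51.4203 × 0.96870030 = 49.81
Short position value = −(long value) = -$49.81

-$49.81 per troy ounce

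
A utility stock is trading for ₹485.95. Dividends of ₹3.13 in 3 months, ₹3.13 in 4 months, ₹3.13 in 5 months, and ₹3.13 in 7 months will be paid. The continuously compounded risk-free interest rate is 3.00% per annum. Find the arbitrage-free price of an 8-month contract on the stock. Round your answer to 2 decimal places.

₹483.14

PV(dividends) I = 3.13·e^(−0.0300·3/12) + 3.13·e^(−0.0300·4/12) + 3.13·e^(−0.0300·5/12) + 3.13·e^(−0.0300·7/12)
I = 3.1066 + 3.0989 + 3.0911 + 3.0757 = 12.3723
F = (S − I)·e^(rT) = (485.95 − 12.3723) · e^(0.0300·8/12)
= 473.5777 · e^0.020000 = 473.5777 × 1.020201 = ₹483.14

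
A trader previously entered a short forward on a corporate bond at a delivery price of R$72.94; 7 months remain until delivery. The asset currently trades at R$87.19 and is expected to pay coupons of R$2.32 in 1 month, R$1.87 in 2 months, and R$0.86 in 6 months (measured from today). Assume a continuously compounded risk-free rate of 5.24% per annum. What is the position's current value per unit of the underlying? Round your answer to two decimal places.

-R$11.44

PV(remaining coupons) I = 2.32·e^(−0.0524·1/12) + 1.87·e^(−0.0524·2/12) + 0.86·e^(−0.0524·6/12) = 5.0014
Current forward F = (S − I)·e^(rT) = (87.19 − 5.0014)·e^(0.0524·7/12) = 82.1886 × 1.031039 = 84.7397
Value (long) = (F − K)·e^(−rT) = (84.7397 − 72.94) × 0.969896 = 11.4445
Short position value = −(long value) = -R$11.44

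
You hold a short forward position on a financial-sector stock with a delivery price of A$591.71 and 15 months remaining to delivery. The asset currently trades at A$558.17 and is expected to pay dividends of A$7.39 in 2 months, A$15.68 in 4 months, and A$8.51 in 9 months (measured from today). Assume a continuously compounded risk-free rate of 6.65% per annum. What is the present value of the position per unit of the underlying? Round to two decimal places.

PV(remaining dividends) I = 7.39·e^(−0.0665·2/12) + 15.68·e^(−0.0665·4/12) + 8.51·e^(−0.0665·9/12) = 30.7408
Current forward F = (S − I)·e^(rT) = (558.17 − 30.7408)·e^(0.0665·15/12) = 527.4292 × 1.086678 = 573.1457
Value (long) = (F − K)·e^(−rT) = (573.1457 − 591.71) × 0.920236 = -17.0835
Short position value = −(long value) = A$17.08

A$17.08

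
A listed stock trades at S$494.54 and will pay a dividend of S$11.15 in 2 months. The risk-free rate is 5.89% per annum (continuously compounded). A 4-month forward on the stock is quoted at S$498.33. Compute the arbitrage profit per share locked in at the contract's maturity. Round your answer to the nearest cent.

S$5.24 per share

PV(dividends) I = 11.15·e^(−0.0589·2/12) = 11.0411
Fair forward F* = (S − I)·e^(rT) = (494.54 − 11.0411)·e^0.019633 = 483.4989 × 1.019827 = 493.0852
Market S$498.33 > fair 493.0852: forward overpriced → cash-and-carry (borrow at r, buy the stock and collect the dividends, short the forward).
Profit at T = |F_mkt − F*| = |498.33 − 493.0852| = S$5.24 per share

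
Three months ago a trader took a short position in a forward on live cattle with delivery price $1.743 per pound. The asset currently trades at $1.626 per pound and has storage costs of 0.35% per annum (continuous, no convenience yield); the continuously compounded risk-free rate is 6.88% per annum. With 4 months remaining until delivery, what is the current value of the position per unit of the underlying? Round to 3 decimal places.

$0.076 per pound

Current fair forward for the remaining 4 months: F = S·e^((r + u)·T), (r + u) = 0.0688 + 0.0035 = 0.0723
F = 1.626 · e^(0.0723 × 4/12) = 1.626 × 1.024393 = 1.6657
Value of long forward = (F − K)·e^(−rT) = (1.6657 − 1.743) · e^(−0.0688·4/12)
= -0.0773 × 0.977328 = -0.076
Short position value = −(long value) = $0.076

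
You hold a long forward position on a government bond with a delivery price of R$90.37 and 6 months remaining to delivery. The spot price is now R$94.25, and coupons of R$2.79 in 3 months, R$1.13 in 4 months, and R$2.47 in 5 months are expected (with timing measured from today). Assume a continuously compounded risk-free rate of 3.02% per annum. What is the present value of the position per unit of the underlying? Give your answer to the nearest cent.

PV(remaining coupons) I = 2.79·e^(−0.0302·3/12) + 1.13·e^(−0.0302·4/12) + 2.47·e^(−0.0302·5/12) = 6.3268
Current forward F = (S − I)·e^(rT) = (94.25 − 6.3268)·e^(0.0302·6/12) = 87.9232 × 1.015215 = 89.2610
Value (long) = (F − K)·e^(−rT) = (89.2610 − 90.37) × 0.985013 = -1.0924
Value = -R$1.09

-R$1.09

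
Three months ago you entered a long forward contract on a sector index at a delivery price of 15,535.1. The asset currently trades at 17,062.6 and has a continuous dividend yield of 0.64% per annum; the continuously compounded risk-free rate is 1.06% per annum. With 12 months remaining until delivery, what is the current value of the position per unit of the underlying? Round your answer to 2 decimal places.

Current fair forward for the remaining 12 months: F = S·e^((r − q)·T), (r − q) = 0.0106 − 0.0064 = 0.0042
F = 17062.6 · e^(0.0042 × 12/12) = 17062.6 × 1.00420883 = 17134.4136
Value of long forward = (F − K)·e^(−rT) = (17134.4136 − 15535.1) · e^(−0.0106·12/12)
= 1599.3136 × 0.98945598 = 1582.45

1582.45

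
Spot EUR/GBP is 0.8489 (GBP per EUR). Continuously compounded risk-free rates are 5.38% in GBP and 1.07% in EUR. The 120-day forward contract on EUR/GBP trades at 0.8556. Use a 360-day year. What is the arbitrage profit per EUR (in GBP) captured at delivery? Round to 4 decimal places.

0.0056 per EUR (in GBP)

Fair forward: F* = S·e^(carry·T), with carry = (r_GBP − r_EUR) = 0.0538 − 0.0107 = 0.0431
F* = 0.8489 · e^(0.0431 × 120/360) = 0.8489 · e^0.014367 = 0.8489 × 1.014471 = 0.8612
Market 0.8556 < fair 0.8612: forward underpriced → reverse cash-and-carry (short spot, go long the forward).
At maturity, profit = |F_mkt − F*| = |0.8556 − 0.8612| = 0.0056 per EUR (in GBP)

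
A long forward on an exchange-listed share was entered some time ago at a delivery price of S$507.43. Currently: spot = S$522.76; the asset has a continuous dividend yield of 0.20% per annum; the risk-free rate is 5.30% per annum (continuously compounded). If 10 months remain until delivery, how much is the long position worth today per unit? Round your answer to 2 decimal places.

S$36.38

Current fair forward for the remaining 10 months: F = S·e^((r − q)·T), (r − q) = 0.0530 − 0.0020 = 0.0510
F = 522.76 · e^(0.0510 × 10/12) = 522.76 × 1.043416 = 545.4561
Value of long forward = (F − K)·e^(−rT) = (545.4561 − 507.43) · e^(−0.0530·10/12)
= 38.0261 × 0.956794 = 36.38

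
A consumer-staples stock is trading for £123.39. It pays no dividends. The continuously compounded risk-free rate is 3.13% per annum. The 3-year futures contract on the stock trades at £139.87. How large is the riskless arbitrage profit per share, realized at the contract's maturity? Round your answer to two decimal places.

Fair futures: F* = S·e^(carry·T), with carry = r = 0.0313
F* = 123.39 · e^(0.0313 × 3) = 123.39 · e^0.093900 = 123.39 × 1.098450 = £135.5377
Market £139.87 > fair £135.5377: forward overpriced → cash-and-carry (buy spot, short the forward).
At maturity, profit = |F_mkt − F*| = |139.87 − 135.5377| = £4.33 per share

£4.33 per share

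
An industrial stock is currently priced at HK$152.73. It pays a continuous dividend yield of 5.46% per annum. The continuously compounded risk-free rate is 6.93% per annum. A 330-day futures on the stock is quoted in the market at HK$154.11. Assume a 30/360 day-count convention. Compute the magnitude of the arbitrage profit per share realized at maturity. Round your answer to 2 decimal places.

Fair futures: F* = S·e^(carry·T), with carry = (r − q) = 0.0693 − 0.0546 = 0.0147
F* = 152.73 · e^(0.0147 × 330/360) = 152.73 · e^0.013475 = 152.73 × 1.013566 = HK$154.8019
Market HK$154.11 < fair HK$154.8019: forward underpriced → reverse cash-and-carry (short spot, go long the forward).
At maturity, profit = |F_mkt − F*| = |154.11 − 154.8019| = HK$0.69 per share

HK$0.69 per share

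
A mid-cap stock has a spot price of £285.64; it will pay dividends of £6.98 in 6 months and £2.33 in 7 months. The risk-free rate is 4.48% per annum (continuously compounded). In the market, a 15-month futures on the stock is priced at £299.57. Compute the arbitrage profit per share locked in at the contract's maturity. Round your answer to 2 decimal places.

£7.10 per share

PV(dividends) I = 6.98·e^(−0.0448·6/12) + 2.33·e^(−0.0448·7/12) = 9.0953
Fair futures F* = (S − I)·e^(rT) = (285.64 − 9.0953)·e^0.056000 = 276.5447 × 1.057598 = 292.4731
Market £299.57 > fair 292.4731: forward overpriced → cash-and-carry (borrow at r, buy the stock and collect the dividends, short the forward).
Profit at T = |F_mkt − F*| = |299.57 − 292.4731| = £7.10 per share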